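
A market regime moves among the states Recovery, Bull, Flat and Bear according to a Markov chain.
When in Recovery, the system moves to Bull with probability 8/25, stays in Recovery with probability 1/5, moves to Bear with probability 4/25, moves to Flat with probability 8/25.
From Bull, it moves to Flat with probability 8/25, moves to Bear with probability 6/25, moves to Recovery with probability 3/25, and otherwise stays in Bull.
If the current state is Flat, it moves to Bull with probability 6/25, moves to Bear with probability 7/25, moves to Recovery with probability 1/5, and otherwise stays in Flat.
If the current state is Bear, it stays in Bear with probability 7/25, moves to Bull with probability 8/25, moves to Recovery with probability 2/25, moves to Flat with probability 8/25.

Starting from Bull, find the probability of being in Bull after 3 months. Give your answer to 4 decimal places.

Propagate the distribution vector 3 months from Bull.
After 0 months: (0.0000, 1.0000, 0.0000, 0.0000)
After 1 month: (0.1200, 0.3200, 0.3200, 0.2400)
After 2 months: (0.1456, 0.2944, 0.3072, 0.2528)
After 3 months: (0.1461, 0.2954, 0.3077, 0.2508)
P(in Bull after 3 months) = 0.2954

0.2954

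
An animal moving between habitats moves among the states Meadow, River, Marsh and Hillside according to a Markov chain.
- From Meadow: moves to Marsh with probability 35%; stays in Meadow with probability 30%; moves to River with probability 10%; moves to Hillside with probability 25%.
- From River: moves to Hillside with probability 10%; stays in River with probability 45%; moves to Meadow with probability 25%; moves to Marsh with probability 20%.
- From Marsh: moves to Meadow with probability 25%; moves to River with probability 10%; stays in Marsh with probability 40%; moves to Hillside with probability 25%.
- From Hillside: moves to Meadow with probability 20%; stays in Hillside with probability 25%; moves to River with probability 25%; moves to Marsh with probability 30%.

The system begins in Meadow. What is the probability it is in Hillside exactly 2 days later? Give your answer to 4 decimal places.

Propagate the distribution vector 2 days from Meadow.
After 0 days: (1.0000, 0.0000, 0.0000, 0.0000)
After 1 day: (0.3000, 0.1000, 0.3500, 0.2500)
After 2 days: (0.2525, 0.1725, 0.3400, 0.2350)
P(in Hillside after 2 days) = 0.2350

0.2350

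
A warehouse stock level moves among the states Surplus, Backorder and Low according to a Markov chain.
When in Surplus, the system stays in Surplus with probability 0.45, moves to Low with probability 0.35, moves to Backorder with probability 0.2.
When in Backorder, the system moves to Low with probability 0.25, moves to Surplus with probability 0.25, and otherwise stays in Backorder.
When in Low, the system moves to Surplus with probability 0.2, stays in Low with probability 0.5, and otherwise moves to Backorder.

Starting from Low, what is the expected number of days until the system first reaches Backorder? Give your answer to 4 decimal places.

3.6585

Let t(s) be the expected number of days to first reach Backorder from state s, with t(Backorder) = 0. Conditioning on the first day:
t(Surplus) = 1 + 0.45·t(Surplus) + 0.35·t(Low)
t(Low) = 1 + 0.2·t(Surplus) + 0.5·t(Low)
Solving: t(Surplus) = 4.1463, t(Low) = 3.6585.
Expected days from Low to Backorder: 3.6585.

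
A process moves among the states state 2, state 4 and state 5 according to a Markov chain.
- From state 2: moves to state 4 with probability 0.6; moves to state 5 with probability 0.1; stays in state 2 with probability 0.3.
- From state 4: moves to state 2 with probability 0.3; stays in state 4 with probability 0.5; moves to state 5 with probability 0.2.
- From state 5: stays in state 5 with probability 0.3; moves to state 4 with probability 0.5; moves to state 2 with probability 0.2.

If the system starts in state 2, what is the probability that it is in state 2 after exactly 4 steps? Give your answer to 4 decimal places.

Propagate the distribution vector 4 steps from state 2.
After 0 steps: (1.0000, 0.0000, 0.0000)
After 1 step: (0.3000, 0.6000, 0.1000)
After 2 steps: (0.2900, 0.5300, 0.1800)
After 3 steps: (0.2820, 0.5290, 0.1890)
After 4 steps: (0.2811, 0.5282, 0.1907)
P(in state 2 after 4 steps) = 0.2811

0.2811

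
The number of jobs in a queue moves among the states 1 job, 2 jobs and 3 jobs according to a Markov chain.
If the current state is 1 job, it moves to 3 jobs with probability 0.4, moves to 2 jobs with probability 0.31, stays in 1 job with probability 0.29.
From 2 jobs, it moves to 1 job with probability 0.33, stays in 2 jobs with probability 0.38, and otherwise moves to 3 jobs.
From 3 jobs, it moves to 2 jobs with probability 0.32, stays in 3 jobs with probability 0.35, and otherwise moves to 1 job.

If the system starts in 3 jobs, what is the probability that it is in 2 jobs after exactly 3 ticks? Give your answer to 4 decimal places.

0.3370

Propagate the distribution vector 3 ticks from 3 jobs.
After 0 ticks: (0.0000, 0.0000, 1.0000)
After 1 tick: (0.3300, 0.3200, 0.3500)
After 2 ticks: (0.3168, 0.3359, 0.3473)
After 3 ticks: (0.3173, 0.3370, 0.3457)
P(in 2 jobs after 3 ticks) = 0.3370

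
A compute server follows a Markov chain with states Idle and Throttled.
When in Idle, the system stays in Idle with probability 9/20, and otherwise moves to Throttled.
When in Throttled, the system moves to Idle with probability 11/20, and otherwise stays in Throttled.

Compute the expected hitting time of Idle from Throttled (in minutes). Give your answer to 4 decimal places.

1.8182

Let t(s) be the expected number of minutes to first reach Idle from state s, with t(Idle) = 0. Conditioning on the first minute:
t(Throttled) = 1 + 0.45·t(Throttled)
Solving: t(Throttled) = 1.8182.
Expected minutes from Throttled to Idle: 1.8182.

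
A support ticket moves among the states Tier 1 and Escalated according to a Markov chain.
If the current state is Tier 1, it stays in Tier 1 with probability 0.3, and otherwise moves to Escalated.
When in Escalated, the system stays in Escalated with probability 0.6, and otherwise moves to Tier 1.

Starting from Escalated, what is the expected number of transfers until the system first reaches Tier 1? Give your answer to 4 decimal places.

2.5000

Let t(s) be the expected number of transfers to first reach Tier 1 from state s, with t(Tier 1) = 0. Conditioning on the first transfer:
t(Escalated) = 1 + 0.6·t(Escalated)
Solving: t(Escalated) = 2.5000.
Expected transfers from Escalated to Tier 1: 2.5000.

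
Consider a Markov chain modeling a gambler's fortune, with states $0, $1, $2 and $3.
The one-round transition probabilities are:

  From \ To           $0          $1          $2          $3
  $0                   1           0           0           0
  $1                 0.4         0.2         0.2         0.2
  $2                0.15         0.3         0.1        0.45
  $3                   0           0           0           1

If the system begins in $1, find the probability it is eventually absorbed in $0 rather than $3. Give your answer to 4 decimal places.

Let h(s) be the probability of absorption at $0 starting from transient state s. Then h($0) = 1 and h($3) = 0. By first-step analysis:
h($1) = 0.4·1 + 0.2·h($1) + 0.2·h($2) + 0.2·0
h($2) = 0.15·1 + 0.3·h($1) + 0.1·h($2) + 0.45·0
Solving: h($1) = 0.5909, h($2) = 0.3636.
Starting from $1, the probability is 0.5909.

0.5909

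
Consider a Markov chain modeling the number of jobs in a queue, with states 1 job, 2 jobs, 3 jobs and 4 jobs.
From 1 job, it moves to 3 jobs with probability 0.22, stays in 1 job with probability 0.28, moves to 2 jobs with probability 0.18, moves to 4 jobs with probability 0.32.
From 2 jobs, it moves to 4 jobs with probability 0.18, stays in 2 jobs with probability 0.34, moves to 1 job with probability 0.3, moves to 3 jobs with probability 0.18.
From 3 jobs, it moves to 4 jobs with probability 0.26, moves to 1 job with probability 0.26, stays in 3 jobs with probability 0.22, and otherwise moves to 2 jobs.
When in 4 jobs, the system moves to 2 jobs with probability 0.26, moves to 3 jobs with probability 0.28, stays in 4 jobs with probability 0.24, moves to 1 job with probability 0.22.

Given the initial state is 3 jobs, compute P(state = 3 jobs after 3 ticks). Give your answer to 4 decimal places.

Propagate the distribution vector 3 ticks from 3 jobs.
After 0 ticks: (0.0000, 0.0000, 1.0000, 0.0000)
After 1 tick: (0.2600, 0.2600, 0.2200, 0.2600)
After 2 ticks: (0.2652, 0.2600, 0.2252, 0.2496)
After 3 ticks: (0.2657, 0.2596, 0.2246, 0.2501)
P(in 3 jobs after 3 ticks) = 0.2246

0.2246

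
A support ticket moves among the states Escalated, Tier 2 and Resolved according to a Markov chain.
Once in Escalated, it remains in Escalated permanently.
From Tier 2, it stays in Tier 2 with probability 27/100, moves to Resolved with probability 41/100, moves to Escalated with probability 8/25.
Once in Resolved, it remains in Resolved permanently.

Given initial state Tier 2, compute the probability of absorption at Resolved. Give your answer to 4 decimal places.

Let h(s) be the probability of absorption at Resolved starting from transient state s. Then h(Resolved) = 1 and h(Escalated) = 0. By first-step analysis:
h(Tier 2) = 0.32·0 + 0.27·h(Tier 2) + 0.41·1
Solving: h(Tier 2) = 0.5616.
Starting from Tier 2, the probability is 0.5616.

0.5616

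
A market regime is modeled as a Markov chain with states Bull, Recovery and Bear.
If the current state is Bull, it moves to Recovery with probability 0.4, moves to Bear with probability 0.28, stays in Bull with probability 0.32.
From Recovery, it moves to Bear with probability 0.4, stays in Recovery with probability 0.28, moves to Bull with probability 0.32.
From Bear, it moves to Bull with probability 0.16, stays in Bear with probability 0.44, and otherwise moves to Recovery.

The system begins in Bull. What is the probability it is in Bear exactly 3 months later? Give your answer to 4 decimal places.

Propagate the distribution vector 3 months from Bull.
After 0 months: (1.0000, 0.0000, 0.0000)
After 1 month: (0.3200, 0.4000, 0.2800)
After 2 months: (0.2752, 0.3520, 0.3728)
After 3 months: (0.2604, 0.3578, 0.3819)
P(in Bear after 3 months) = 0.3819

0.3819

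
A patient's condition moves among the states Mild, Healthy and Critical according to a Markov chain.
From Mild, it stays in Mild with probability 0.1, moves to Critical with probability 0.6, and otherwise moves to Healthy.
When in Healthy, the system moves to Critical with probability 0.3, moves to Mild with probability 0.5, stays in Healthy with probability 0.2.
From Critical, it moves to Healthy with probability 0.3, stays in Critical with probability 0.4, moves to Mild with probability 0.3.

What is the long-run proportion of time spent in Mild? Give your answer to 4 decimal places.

0.2955

Let the stationary distribution be π with π = πP and π_1 + π_2 + π_3 = 1.
π_1 = 0.1·π_1 + 0.5·π_2 + 0.3·π_3
π_2 = 0.3·π_1 + 0.2·π_2 + 0.3·π_3
Solving with the normalization constraint gives π = (0.2955, 0.2727, 0.4318).
So the stationary probability of Mild is 0.2955.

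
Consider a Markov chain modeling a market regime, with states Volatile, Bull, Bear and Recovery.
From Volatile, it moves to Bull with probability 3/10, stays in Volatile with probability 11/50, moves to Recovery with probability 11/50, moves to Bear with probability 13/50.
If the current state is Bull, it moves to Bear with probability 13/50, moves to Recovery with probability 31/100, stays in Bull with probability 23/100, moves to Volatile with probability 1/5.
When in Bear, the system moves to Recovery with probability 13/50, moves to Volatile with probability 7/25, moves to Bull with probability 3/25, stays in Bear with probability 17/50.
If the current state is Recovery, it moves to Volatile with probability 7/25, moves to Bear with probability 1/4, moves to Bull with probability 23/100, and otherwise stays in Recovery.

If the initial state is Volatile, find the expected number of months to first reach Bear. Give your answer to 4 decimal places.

3.8833

Let t(s) be the expected number of months to first reach Bear from state s, with t(Bear) = 0. Conditioning on the first month:
t(Volatile) = 1 + 0.22·t(Volatile) + 0.3·t(Bull) + 0.22·t(Recovery)
t(Bull) = 1 + 0.2·t(Volatile) + 0.23·t(Bull) + 0.31·t(Recovery)
t(Recovery) = 1 + 0.28·t(Volatile) + 0.23·t(Bull) + 0.24·t(Recovery)
Solving: t(Volatile) = 3.8833, t(Bull) = 3.8866, t(Recovery) = 3.9227.
Expected months from Volatile to Bear: 3.8833.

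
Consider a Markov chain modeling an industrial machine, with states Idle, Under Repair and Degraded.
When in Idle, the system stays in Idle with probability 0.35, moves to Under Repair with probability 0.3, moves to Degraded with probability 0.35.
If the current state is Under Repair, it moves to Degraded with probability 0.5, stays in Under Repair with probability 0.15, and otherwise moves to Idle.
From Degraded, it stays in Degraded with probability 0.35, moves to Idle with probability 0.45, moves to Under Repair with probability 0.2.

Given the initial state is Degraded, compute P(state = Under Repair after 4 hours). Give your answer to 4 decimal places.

0.2275

Propagate the distribution vector 4 hours from Degraded.
After 0 hours: (0.0000, 0.0000, 1.0000)
After 1 hour: (0.4500, 0.2000, 0.3500)
After 2 hours: (0.3850, 0.2350, 0.3800)
After 3 hours: (0.3880, 0.2268, 0.3853)
After 4 hours: (0.3885, 0.2275, 0.3840)
P(in Under Repair after 4 hours) = 0.2275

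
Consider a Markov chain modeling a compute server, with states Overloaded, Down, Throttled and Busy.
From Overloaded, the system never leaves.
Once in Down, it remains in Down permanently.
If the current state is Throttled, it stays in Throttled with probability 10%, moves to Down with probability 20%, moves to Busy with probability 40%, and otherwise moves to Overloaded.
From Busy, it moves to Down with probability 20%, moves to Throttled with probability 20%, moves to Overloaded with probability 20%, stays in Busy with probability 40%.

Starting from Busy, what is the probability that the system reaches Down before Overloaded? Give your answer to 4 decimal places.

Let h(s) be the probability of absorption at Down starting from transient state s. Then h(Down) = 1 and h(Overloaded) = 0. By first-step analysis:
h(Throttled) = 0.3·0 + 0.2·1 + 0.1·h(Throttled) + 0.4·h(Busy)
h(Busy) = 0.2·0 + 0.2·1 + 0.2·h(Throttled) + 0.4·h(Busy)
Solving: h(Throttled) = 0.4348, h(Busy) = 0.4783.
Starting from Busy, the probability is 0.4783.

0.4783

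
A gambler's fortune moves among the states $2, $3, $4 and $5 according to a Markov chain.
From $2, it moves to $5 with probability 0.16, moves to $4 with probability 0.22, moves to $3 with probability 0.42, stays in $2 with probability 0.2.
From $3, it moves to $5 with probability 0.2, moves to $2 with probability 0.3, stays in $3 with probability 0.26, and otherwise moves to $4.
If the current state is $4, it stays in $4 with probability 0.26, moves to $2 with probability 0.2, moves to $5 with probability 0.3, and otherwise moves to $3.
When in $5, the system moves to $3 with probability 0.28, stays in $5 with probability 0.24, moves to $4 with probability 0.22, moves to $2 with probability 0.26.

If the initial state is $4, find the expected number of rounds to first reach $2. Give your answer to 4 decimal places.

4.1480

Let t(s) be the expected number of rounds to first reach $2 from state s, with t($2) = 0. Conditioning on the first round:
t($3) = 1 + 0.26·t($3) + 0.24·t($4) + 0.2·t($5)
t($4) = 1 + 0.24·t($3) + 0.26·t($4) + 0.3·t($5)
t($5) = 1 + 0.28·t($3) + 0.22·t($4) + 0.24·t($5)
Solving: t($3) = 3.7502, t($4) = 4.1480, t($5) = 3.8982.
Expected rounds from $4 to $2: 4.1480.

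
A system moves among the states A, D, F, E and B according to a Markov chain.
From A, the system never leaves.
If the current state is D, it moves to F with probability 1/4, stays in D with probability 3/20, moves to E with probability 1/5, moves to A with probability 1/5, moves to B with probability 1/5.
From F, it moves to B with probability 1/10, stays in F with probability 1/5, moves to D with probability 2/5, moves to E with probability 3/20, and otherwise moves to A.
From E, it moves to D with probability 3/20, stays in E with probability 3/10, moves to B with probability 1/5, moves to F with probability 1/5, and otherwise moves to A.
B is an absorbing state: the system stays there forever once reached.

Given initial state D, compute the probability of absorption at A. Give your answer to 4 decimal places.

0.5013

Let h(s) be the probability of absorption at A starting from transient state s. Then h(A) = 1 and h(B) = 0. By first-step analysis:
h(D) = 0.2·1 + 0.15·h(D) + 0.25·h(F) + 0.2·h(E) + 0.2·0
h(F) = 0.15·1 + 0.4·h(D) + 0.2·h(F) + 0.15·h(E) + 0.1·0
h(E) = 0.15·1 + 0.15·h(D) + 0.2·h(F) + 0.3·h(E) + 0.2·0
Solving: h(D) = 0.5013, h(F) = 0.5267, h(E) = 0.4722.
Starting from D, the probability is 0.5013.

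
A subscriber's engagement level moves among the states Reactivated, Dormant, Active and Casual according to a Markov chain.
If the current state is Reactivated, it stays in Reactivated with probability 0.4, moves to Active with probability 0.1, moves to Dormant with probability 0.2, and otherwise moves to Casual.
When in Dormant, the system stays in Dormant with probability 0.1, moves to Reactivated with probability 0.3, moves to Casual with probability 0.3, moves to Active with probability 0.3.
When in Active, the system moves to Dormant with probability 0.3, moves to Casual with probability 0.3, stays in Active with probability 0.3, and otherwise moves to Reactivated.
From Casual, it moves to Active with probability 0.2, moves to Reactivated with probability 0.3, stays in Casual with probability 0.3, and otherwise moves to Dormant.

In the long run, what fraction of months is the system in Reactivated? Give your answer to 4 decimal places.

0.2860

Let the stationary distribution be π with π = πP and π_1 + π_2 + π_3 + π_4 = 1.
π_1 = 0.4·π_1 + 0.3·π_2 + 0.1·π_3 + 0.3·π_4
π_2 = 0.2·π_1 + 0.1·π_2 + 0.3·π_3 + 0.2·π_4
π_3 = 0.1·π_1 + 0.3·π_2 + 0.3·π_3 + 0.2·π_4
Solving with the normalization constraint gives π = (0.2860, 0.2012, 0.2128, 0.3000).
So the stationary probability of Reactivated is 0.2860.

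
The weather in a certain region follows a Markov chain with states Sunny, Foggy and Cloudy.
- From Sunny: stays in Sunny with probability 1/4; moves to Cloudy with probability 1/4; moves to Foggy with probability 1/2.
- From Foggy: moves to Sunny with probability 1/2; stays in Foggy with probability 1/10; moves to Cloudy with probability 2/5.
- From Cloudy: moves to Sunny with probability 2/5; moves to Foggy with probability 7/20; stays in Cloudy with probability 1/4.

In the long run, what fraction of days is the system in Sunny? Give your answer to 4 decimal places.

Let the stationary distribution be π with π = πP and π_1 + π_2 + π_3 = 1.
π_1 = 0.25·π_1 + 0.5·π_2 + 0.4·π_3
π_2 = 0.5·π_1 + 0.1·π_2 + 0.35·π_3
Solving with the normalization constraint gives π = (0.3761, 0.3251, 0.2988).
So the stationary probability of Sunny is 0.3761.

0.3761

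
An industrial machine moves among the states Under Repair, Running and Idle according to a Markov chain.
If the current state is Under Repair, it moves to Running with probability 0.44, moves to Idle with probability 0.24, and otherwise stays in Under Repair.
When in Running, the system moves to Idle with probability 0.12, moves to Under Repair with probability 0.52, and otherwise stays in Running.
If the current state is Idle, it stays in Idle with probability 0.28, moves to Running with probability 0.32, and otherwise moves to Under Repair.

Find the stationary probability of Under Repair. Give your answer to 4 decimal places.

Let the stationary distribution be π with π = πP and π_1 + π_2 + π_3 = 1.
π_1 = 0.32·π_1 + 0.52·π_2 + 0.4·π_3
π_2 = 0.44·π_1 + 0.36·π_2 + 0.32·π_3
Solving with the normalization constraint gives π = (0.4131, 0.3850, 0.2019).
So the stationary probability of Under Repair is 0.4131.

0.4131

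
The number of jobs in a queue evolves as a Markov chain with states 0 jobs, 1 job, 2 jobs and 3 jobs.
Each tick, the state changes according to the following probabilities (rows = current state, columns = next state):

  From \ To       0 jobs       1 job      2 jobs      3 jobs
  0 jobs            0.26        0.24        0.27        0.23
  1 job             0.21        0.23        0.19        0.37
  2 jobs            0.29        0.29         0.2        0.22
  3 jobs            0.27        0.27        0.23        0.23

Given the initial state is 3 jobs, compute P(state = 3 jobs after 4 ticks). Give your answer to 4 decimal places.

0.2637

Propagate the distribution vector 4 ticks from 3 jobs.
After 0 ticks: (0.0000, 0.0000, 0.0000, 1.0000)
After 1 tick: (0.2700, 0.2700, 0.2300, 0.2300)
After 2 ticks: (0.2557, 0.2557, 0.2231, 0.2655)
After 3 ticks: (0.2566, 0.2566, 0.2233, 0.2636)
After 4 ticks: (0.2565, 0.2565, 0.2233, 0.2637)
P(in 3 jobs after 4 ticks) = 0.2637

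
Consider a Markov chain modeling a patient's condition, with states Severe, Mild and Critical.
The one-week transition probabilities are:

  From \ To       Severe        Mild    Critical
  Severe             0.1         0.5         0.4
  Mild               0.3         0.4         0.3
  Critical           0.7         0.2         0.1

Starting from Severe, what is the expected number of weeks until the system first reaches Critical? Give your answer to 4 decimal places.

2.8205

Let t(s) be the expected number of weeks to first reach Critical from state s, with t(Critical) = 0. Conditioning on the first week:
t(Severe) = 1 + 0.1·t(Severe) + 0.5·t(Mild)
t(Mild) = 1 + 0.3·t(Severe) + 0.4·t(Mild)
Solving: t(Severe) = 2.8205, t(Mild) = 3.0769.
Expected weeks from Severe to Critical: 2.8205.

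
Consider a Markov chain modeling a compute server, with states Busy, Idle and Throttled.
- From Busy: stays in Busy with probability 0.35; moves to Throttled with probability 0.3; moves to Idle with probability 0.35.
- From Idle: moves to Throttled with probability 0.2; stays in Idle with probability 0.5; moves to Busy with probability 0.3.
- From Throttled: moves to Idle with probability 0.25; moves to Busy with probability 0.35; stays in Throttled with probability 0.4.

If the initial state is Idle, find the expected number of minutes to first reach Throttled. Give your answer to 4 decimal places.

Let t(s) be the expected number of minutes to first reach Throttled from state s, with t(Throttled) = 0. Conditioning on the first minute:
t(Busy) = 1 + 0.35·t(Busy) + 0.35·t(Idle)
t(Idle) = 1 + 0.3·t(Busy) + 0.5·t(Idle)
Solving: t(Busy) = 3.8636, t(Idle) = 4.3182.
Expected minutes from Idle to Throttled: 4.3182.

4.3182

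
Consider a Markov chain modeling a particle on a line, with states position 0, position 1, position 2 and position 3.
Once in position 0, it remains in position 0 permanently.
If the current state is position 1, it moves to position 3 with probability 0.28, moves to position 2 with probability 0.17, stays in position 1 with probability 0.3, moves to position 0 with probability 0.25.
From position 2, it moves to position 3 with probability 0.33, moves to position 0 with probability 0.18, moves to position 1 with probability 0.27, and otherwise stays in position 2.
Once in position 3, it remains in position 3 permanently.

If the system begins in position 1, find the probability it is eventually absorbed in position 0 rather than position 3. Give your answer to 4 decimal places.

Let h(s) be the probability of absorption at position 0 starting from transient state s. Then h(position 0) = 1 and h(position 3) = 0. By first-step analysis:
h(position 1) = 0.25·1 + 0.3·h(position 1) + 0.17·h(position 2) + 0.28·0
h(position 2) = 0.18·1 + 0.27·h(position 1) + 0.22·h(position 2) + 0.33·0
Solving: h(position 1) = 0.4511, h(position 2) = 0.3869.
Starting from position 1, the probability is 0.4511.

0.4511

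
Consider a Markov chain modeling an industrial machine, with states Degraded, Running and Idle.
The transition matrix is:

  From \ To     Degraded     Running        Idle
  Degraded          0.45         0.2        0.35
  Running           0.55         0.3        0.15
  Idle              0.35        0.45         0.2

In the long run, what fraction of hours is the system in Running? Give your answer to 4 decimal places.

0.2926

Let the stationary distribution be π with π = πP and π_1 + π_2 + π_3 = 1.
π_1 = 0.45·π_1 + 0.55·π_2 + 0.35·π_3
π_2 = 0.2·π_1 + 0.3·π_2 + 0.45·π_3
Solving with the normalization constraint gives π = (0.4539, 0.2926, 0.2535).
So the stationary probability of Running is 0.2926.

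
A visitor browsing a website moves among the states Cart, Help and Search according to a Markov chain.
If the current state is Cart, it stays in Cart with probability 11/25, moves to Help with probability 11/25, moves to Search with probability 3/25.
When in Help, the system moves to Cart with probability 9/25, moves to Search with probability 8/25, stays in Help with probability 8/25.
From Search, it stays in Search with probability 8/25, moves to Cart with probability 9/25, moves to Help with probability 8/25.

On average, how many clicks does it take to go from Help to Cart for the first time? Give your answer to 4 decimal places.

2.7778

Let t(s) be the expected number of clicks to first reach Cart from state s, with t(Cart) = 0. Conditioning on the first click:
t(Help) = 1 + 0.32·t(Help) + 0.32·t(Search)
t(Search) = 1 + 0.32·t(Help) + 0.32·t(Search)
Solving: t(Help) = 2.7778, t(Search) = 2.7778.
Expected clicks from Help to Cart: 2.7778.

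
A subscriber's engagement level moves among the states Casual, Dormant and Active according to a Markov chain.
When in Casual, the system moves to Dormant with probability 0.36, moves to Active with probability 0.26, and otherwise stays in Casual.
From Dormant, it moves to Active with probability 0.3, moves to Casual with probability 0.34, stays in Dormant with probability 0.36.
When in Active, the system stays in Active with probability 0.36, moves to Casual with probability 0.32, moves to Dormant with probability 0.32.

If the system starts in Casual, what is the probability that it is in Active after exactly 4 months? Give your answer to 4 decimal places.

Propagate the distribution vector 4 months from Casual.
After 0 months: (1.0000, 0.0000, 0.0000)
After 1 month: (0.3800, 0.3600, 0.2600)
After 2 months: (0.3500, 0.3496, 0.3004)
After 3 months: (0.3480, 0.3480, 0.3040)
After 4 months: (0.3478, 0.3478, 0.3043)
P(in Active after 4 months) = 0.3043

0.3043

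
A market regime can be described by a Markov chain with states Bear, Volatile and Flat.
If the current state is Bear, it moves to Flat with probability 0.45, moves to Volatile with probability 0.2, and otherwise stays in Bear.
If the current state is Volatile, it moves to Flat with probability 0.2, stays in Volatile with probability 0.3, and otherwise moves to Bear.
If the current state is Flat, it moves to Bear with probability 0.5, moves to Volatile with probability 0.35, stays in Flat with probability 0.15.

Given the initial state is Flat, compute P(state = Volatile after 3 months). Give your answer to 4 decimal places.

0.2734

Propagate the distribution vector 3 months from Flat.
After 0 months: (0.0000, 0.0000, 1.0000)
After 1 month: (0.5000, 0.3500, 0.1500)
After 2 months: (0.4250, 0.2575, 0.3175)
After 3 months: (0.4363, 0.2734, 0.2904)
P(in Volatile after 3 months) = 0.2734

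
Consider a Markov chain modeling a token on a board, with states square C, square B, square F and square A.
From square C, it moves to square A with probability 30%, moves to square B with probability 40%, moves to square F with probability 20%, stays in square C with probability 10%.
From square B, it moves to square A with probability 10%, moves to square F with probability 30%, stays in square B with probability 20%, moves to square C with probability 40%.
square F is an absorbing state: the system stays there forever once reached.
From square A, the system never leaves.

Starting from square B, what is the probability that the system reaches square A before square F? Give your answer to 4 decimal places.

0.3750

Let h(s) be the probability of absorption at square A starting from transient state s. Then h(square A) = 1 and h(square F) = 0. By first-step analysis:
h(square C) = 0.1·h(square C) + 0.4·h(square B) + 0.2·0 + 0.3·1
h(square B) = 0.4·h(square C) + 0.2·h(square B) + 0.3·0 + 0.1·1
Solving: h(square C) = 0.5000, h(square B) = 0.3750.
Starting from square B, the probability is 0.3750.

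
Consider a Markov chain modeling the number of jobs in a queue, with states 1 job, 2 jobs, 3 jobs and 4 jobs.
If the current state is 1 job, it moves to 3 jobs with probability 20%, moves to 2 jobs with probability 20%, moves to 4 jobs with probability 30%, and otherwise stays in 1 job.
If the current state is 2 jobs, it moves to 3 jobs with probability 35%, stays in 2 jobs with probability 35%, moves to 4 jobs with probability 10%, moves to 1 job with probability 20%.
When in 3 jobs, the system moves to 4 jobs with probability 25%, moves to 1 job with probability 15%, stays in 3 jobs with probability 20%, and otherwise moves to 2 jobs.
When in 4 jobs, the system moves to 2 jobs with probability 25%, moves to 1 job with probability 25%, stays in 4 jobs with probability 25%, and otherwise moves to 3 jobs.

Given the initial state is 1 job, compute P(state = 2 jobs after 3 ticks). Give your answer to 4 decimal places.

Propagate the distribution vector 3 ticks from 1 job.
After 0 ticks: (1.0000, 0.0000, 0.0000, 0.0000)
After 1 tick: (0.3000, 0.2000, 0.2000, 0.3000)
After 2 ticks: (0.2350, 0.2850, 0.2450, 0.2350)
After 3 ticks: (0.2230, 0.3035, 0.2545, 0.2190)
P(in 2 jobs after 3 ticks) = 0.3035

0.3035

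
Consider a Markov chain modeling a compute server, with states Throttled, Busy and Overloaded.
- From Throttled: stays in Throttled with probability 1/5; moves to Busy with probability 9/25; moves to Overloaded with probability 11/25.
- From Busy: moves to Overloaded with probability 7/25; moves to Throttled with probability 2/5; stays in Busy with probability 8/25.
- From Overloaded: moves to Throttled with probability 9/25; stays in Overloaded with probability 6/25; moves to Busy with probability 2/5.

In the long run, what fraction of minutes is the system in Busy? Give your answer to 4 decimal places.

0.3584

Let the stationary distribution be π with π = πP and π_1 + π_2 + π_3 = 1.
π_1 = 0.2·π_1 + 0.4·π_2 + 0.36·π_3
π_2 = 0.36·π_1 + 0.32·π_2 + 0.4·π_3
Solving with the normalization constraint gives π = (0.3227, 0.3584, 0.3189).
So the stationary probability of Busy is 0.3584.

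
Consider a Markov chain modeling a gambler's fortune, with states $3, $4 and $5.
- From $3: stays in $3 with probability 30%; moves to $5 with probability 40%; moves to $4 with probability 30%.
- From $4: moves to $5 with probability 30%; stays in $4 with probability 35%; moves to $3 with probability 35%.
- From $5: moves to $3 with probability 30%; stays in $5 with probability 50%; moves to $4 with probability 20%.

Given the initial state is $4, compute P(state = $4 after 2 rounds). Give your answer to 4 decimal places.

Sum over the intermediate state after 1 round:
P = P($4→$3)·P($3→$4) + P($4→$4)·P($4→$4) + P($4→$5)·P($5→$4)
  = 0.35×0.3 + 0.35×0.35 + 0.3×0.2
  = 0.1050 + 0.1225 + 0.0600 = 0.2875

0.2875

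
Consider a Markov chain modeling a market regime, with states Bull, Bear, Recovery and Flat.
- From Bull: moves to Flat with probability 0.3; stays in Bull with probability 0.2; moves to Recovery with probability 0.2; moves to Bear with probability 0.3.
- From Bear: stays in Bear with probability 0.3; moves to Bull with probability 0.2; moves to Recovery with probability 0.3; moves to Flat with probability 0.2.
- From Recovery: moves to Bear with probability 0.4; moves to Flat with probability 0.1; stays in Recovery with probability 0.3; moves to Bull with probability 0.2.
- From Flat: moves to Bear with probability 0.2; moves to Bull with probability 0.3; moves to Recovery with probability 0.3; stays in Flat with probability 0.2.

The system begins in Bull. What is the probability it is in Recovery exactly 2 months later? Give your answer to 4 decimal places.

0.2800

Propagate the distribution vector 2 months from Bull.
After 0 months: (1.0000, 0.0000, 0.0000, 0.0000)
After 1 month: (0.2000, 0.3000, 0.2000, 0.3000)
After 2 months: (0.2300, 0.2900, 0.2800, 0.2000)
P(in Recovery after 2 months) = 0.2800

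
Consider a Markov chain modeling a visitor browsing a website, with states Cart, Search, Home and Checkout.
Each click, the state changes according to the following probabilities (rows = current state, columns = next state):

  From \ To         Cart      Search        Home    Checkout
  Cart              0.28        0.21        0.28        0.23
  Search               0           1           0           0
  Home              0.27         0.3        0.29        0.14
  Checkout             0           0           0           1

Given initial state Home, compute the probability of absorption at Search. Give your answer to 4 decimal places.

Let h(s) be the probability of absorption at Search starting from transient state s. Then h(Search) = 1 and h(Checkout) = 0. By first-step analysis:
h(Cart) = 0.28·h(Cart) + 0.21·1 + 0.28·h(Home) + 0.23·0
h(Home) = 0.27·h(Cart) + 0.3·1 + 0.29·h(Home) + 0.14·0
Solving: h(Cart) = 0.5351, h(Home) = 0.6260.
Starting from Home, the probability is 0.6260.

0.6260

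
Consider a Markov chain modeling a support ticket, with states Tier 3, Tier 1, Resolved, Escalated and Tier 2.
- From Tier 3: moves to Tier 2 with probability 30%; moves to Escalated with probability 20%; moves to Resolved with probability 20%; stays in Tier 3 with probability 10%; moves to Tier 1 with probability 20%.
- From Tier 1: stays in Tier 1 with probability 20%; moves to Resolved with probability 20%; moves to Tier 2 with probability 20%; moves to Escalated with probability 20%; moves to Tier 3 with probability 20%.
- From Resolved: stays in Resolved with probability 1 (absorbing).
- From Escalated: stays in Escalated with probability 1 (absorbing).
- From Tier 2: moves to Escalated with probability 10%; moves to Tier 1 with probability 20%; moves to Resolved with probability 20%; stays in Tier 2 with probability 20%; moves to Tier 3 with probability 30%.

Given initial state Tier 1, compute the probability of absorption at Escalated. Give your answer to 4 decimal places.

Let h(s) be the probability of absorption at Escalated starting from transient state s. Then h(Escalated) = 1 and h(Resolved) = 0. By first-step analysis:
h(Tier 3) = 0.1·h(Tier 3) + 0.2·h(Tier 1) + 0.2·0 + 0.2·1 + 0.3·h(Tier 2)
h(Tier 1) = 0.2·h(Tier 3) + 0.2·h(Tier 1) + 0.2·0 + 0.2·1 + 0.2·h(Tier 2)
h(Tier 2) = 0.3·h(Tier 3) + 0.2·h(Tier 1) + 0.2·0 + 0.1·1 + 0.2·h(Tier 2)
Solving: h(Tier 3) = 0.4660, h(Tier 1) = 0.4709, h(Tier 2) = 0.4175.
Starting from Tier 1, the probability is 0.4709.

0.4709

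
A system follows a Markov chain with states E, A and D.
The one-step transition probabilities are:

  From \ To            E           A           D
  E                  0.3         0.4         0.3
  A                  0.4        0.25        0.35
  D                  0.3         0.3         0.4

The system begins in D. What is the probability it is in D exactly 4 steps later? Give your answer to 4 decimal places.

0.3510

Propagate the distribution vector 4 steps from D.
After 0 steps: (0.0000, 0.0000, 1.0000)
After 1 step: (0.3000, 0.3000, 0.4000)
After 2 steps: (0.3300, 0.3150, 0.3550)
After 3 steps: (0.3315, 0.3173, 0.3513)
After 4 steps: (0.3317, 0.3173, 0.3510)
P(in D after 4 steps) = 0.3510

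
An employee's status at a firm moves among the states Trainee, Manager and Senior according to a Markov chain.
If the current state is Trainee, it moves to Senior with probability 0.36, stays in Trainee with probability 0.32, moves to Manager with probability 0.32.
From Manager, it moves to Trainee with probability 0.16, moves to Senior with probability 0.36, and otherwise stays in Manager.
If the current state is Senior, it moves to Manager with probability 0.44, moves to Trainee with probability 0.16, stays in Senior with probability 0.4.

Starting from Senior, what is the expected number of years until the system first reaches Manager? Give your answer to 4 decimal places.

Let t(s) be the expected number of years to first reach Manager from state s, with t(Manager) = 0. Conditioning on the first year:
t(Trainee) = 1 + 0.32·t(Trainee) + 0.36·t(Senior)
t(Senior) = 1 + 0.16·t(Trainee) + 0.4·t(Senior)
Solving: t(Trainee) = 2.7397, t(Senior) = 2.3973.
Expected years from Senior to Manager: 2.3973.

2.3973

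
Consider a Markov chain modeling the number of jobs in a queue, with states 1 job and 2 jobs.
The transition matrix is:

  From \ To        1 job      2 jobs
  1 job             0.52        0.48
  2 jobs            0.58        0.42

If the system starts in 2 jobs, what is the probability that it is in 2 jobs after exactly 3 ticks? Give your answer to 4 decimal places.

0.4527

Propagate the distribution vector 3 ticks from 2 jobs.
After 0 ticks: (0.0000, 1.0000)
After 1 tick: (0.5800, 0.4200)
After 2 ticks: (0.5452, 0.4548)
After 3 ticks: (0.5473, 0.4527)
P(in 2 jobs after 3 ticks) = 0.4527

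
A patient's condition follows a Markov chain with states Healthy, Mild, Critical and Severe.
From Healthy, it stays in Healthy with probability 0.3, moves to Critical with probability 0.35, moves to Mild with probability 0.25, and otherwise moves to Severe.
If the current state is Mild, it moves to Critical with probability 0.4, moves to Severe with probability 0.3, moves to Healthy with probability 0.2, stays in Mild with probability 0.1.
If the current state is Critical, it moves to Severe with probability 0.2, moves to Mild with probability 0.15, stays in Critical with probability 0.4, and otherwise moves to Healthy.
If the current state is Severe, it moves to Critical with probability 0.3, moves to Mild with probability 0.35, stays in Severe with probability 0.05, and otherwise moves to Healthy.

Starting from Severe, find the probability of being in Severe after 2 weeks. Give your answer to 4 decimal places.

0.1975

Propagate the distribution vector 2 weeks from Severe.
After 0 weeks: (0.0000, 0.0000, 0.0000, 1.0000)
After 1 week: (0.3000, 0.3500, 0.3000, 0.0500)
After 2 weeks: (0.2500, 0.1725, 0.3800, 0.1975)
P(in Severe after 2 weeks) = 0.1975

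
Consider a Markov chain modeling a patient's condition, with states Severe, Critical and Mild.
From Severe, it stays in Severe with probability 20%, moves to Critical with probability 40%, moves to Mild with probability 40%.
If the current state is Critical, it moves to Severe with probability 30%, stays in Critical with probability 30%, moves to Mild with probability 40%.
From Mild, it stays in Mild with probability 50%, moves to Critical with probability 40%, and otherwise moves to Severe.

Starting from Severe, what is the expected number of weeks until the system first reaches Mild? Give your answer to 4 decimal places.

Let t(s) be the expected number of weeks to first reach Mild from state s, with t(Mild) = 0. Conditioning on the first week:
t(Severe) = 1 + 0.2·t(Severe) + 0.4·t(Critical)
t(Critical) = 1 + 0.3·t(Severe) + 0.3·t(Critical)
Solving: t(Severe) = 2.5000, t(Critical) = 2.5000.
Expected weeks from Severe to Mild: 2.5000.

2.5000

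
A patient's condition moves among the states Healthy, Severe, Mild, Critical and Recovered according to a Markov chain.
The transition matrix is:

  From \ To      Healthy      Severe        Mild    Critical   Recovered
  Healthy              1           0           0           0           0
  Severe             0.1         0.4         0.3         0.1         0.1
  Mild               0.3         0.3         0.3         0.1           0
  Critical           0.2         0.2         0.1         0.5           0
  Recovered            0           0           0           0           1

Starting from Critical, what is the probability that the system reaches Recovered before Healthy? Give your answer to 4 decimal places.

0.1250

Let h(s) be the probability of absorption at Recovered starting from transient state s. Then h(Recovered) = 1 and h(Healthy) = 0. By first-step analysis:
h(Severe) = 0.1·0 + 0.4·h(Severe) + 0.3·h(Mild) + 0.1·h(Critical) + 0.1·1
h(Mild) = 0.3·0 + 0.3·h(Severe) + 0.3·h(Mild) + 0.1·h(Critical)
h(Critical) = 0.2·0 + 0.2·h(Severe) + 0.1·h(Mild) + 0.5·h(Critical)
Solving: h(Severe) = 0.2500, h(Mild) = 0.1250, h(Critical) = 0.1250.
Starting from Critical, the probability is 0.1250.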